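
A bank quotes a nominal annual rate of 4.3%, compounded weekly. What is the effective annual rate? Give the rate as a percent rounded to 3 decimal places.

4.392%

One year is 52 periods at 0.000826923 each: (1 + 0.000826923)^52 ≈ 1.043919.
EAR = 1.043919 − 1 ≈ 4.39193%.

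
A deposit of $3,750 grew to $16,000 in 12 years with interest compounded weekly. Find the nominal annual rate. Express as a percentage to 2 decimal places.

(1 + r/52)^624 = 16,000/3,750 = 4.26667.
1 + r/52 = 4.26667^(1/624) ≈ 1.002328, so r/52 ≈ 0.00232776.
r ≈ 52·0.00232776 = 12.10434%.

12.10%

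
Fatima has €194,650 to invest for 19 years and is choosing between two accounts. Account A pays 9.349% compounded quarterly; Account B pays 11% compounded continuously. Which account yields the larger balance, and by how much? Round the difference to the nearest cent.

A: (1 + 0.0233725)^76 ≈ 5.788478531748, so 194,650 × 5.788478531748 ≈ 1,126,727.3462.
B: e^(0.11·19) = e^2.09 ≈ 8.084915164305, so 194,650 × 8.084915164305 ≈ 1,573,728.7367.
Difference ≈ 447,001.3905 in favor of B.

Account B, by €447,001.39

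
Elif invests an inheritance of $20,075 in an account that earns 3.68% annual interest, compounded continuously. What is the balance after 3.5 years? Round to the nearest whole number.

$22,835

A = P·e^(rt) = 20,075·e^(0.0368·3.5) = 20,075·e^0.1288.
e^0.1288 ≈ 1.1374626089, so A ≈ 22,834.5619.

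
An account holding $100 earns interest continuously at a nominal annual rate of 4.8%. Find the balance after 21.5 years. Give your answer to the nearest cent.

$280.67

A = P·e^(rt) = 100·e^(0.048·21.5) = 100·e^1.032.
e^1.032 ≈ 2.80667357, so A ≈ 280.6674.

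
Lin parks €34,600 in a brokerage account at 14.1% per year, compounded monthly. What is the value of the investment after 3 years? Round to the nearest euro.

€52,688

Periodic rate = 14.1%/12 = 0.01175; periods = 12·3 = 36.
A = 34,600·(1 + 0.01175)^36 ≈ 34,600·1.5227747618 ≈ 52,688.0068.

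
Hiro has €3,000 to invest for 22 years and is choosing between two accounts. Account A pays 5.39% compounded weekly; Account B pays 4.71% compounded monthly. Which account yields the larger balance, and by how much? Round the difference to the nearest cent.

A: (1 + 0.0539/52)^1144 ≈ 3.27129477, so 3,000 × 3.27129477 ≈ 9,813.8843.
B: (1 + 0.003925)^264 ≈ 2.812775626, so 3,000 × 2.812775626 ≈ 8,438.3269.
Difference ≈ 1,375.5574 in favor of A.

Account A, by €1,375.56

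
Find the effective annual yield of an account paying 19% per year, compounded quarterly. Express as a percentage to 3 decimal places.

EAR = (1 + 19%/4)^4 − 1 = (1 + 0.0475)^4 − 1.
(1 + 0.0475)^4 ≈ 1.203971, so EAR ≈ 20.39713%.

20.397%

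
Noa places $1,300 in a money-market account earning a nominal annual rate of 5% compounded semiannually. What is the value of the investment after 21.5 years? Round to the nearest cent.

$3,758.98

Growth factor = (1 + 0.025)^43 ≈ 2.891520075.
A ≈ 1,300 × 2.891520075 ≈ 3,758.9761.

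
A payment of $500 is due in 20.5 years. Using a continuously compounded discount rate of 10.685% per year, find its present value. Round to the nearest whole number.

P = A·e^(−rt) = 500·e^(−2.190425).
e^(−2.190425) ≈ 0.111869194, so P ≈ 55.9346.

$56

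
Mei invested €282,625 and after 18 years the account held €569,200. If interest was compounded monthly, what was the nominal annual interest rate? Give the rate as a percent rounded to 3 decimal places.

The 216-period growth factor is 569,200/282,625 = 2.01398.
r/12 = 2.01398^(1/216) − 1 ≈ 0.00324651, so r ≈ 12·0.00324651 = 3.89582%.

3.896%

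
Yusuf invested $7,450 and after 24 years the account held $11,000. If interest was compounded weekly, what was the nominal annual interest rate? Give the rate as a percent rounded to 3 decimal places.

(1 + r/52)^1248 = 11,000/7,450 = 1.47651.
1 + r/52 = 1.47651^(1/1248) ≈ 1.000312, so r/52 ≈ 0.000312293.
r ≈ 52·0.000312293 = 1.62393%.

1.624%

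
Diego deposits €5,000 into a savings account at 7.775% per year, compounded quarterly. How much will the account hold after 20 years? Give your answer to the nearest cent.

€23,324.83

Periodic rate = 7.775%/4 = 0.0194375; periods = 4·20 = 80.
A = 5,000·(1 + 0.0194375)^80 ≈ 5,000·4.6649651669 ≈ 23,324.8258.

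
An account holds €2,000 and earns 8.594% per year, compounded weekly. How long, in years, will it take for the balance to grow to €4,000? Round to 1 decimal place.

We need (1 + 0.00165269)^(52t) = 2, so 52t = ln 2 / ln 1.001653 ≈ 419.7513.
t ≈ 419.7513/52 = 8.0721 years.

8.1 years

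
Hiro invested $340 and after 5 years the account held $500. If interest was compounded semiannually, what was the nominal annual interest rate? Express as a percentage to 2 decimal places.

The 10-period growth factor is 500/340 = 1.47059.
r/2 = 1.47059^(1/10) − 1 ≈ 0.0393196, so r ≈ 2·0.0393196 = 7.86392%.

7.86%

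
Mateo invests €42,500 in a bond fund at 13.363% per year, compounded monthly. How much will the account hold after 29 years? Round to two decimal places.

€2,004,912.62

Periodic rate = 13.363%/12 = 0.0111358; periods = 12·29 = 348.
A = 42,500·(1 + 0.13363/12)^348 ≈ 42,500·47.17441450835 ≈ 2,004,912.6166.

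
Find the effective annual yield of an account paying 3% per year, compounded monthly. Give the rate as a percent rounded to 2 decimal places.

3.04%

EAR = (1 + 3%/12)^12 − 1 = (1 + 0.0025)^12 − 1.
(1 + 0.0025)^12 ≈ 1.030416, so EAR ≈ 3.04160%.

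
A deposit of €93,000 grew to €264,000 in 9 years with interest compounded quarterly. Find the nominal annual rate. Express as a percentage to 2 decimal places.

11.76%

(1 + r/4)^36 = 264,000/93,000 = 2.83871.
1 + r/4 = 2.83871^(1/36) ≈ 1.029406, so r/4 ≈ 0.029406.
r ≈ 4·0.029406 = 11.76240%.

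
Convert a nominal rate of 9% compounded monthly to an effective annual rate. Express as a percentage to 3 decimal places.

One year is 12 periods at 0.0075 each: (1 + 0.0075)^12 ≈ 1.093807.
EAR = 1.093807 − 1 ≈ 9.38069%.

9.381%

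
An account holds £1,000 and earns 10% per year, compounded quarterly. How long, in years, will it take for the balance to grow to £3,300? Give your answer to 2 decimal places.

12.09 years

(1 + 0.025)^(4t) = 3,300/1,000 = 3.3.
4t·ln(1 + 0.025) = ln(3.3); 4t = 1.1939/0.0246926 ≈ 48.3514.
t ≈ 12.0879 years.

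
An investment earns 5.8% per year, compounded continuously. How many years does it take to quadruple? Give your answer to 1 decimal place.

e^(0.058t) = 4, so 0.058t = ln 4 ≈ 1.3863.
t ≈ 1.3863/0.058 ≈ 23.9016.

23.9 years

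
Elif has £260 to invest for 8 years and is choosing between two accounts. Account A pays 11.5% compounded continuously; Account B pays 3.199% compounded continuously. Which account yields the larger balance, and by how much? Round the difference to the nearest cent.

A: e^(0.115·8) = e^0.92 ≈ 2.50929039, so 260 × 2.50929039 ≈ 652.4155.
B: e^(0.03199·8) = e^0.25592 ≈ 1.29164939, so 260 × 1.29164939 ≈ 335.8288.
Difference ≈ 316.5867 in favor of A.

Account A, by £316.59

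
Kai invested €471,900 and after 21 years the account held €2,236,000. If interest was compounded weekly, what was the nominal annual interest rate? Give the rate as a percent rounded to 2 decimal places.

The 1092-period growth factor is 2,236,000/471,900 = 4.73829.
r/52 = 4.73829^(1/1092) − 1 ≈ 0.00142563, so r ≈ 52·0.00142563 = 7.41326%.

7.41%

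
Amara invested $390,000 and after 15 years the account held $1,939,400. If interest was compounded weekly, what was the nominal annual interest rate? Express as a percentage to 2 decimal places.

(1 + r/52)^780 = 1,939,400/390,000 = 4.97282.
1 + r/52 = 4.97282^(1/780) ≈ 1.002059, so r/52 ≈ 0.00205851.
r ≈ 52·0.00205851 = 10.70425%.

10.70%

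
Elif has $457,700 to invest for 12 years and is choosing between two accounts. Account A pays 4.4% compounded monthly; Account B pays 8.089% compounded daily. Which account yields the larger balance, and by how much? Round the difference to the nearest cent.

Account B, by $432,779.91

A: (1 + 0.044/12)^144 ≈ 1.69390135025, so 457,700 × 1.69390135025 ≈ 775,298.6480.
B: (1 + 0.08089/365)^4380 ≈ 2.6394550003, so 457,700 × 2.6394550003 ≈ 1,208,078.5536.
Difference ≈ 432,779.9056 in favor of B.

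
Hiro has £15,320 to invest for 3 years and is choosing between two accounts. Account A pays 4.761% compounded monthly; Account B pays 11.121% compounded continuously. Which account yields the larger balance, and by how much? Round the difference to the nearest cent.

A: (1 + 0.0039675)^36 ≈ 1.1532077512, so 15,320 × 1.1532077512 ≈ 17,667.1427.
B: e^(0.11121·3) = e^0.33363 ≈ 1.3960265182, so 15,320 × 1.3960265182 ≈ 21,387.1263.
Difference ≈ 3,719.9835 in favor of B.

Account B, by £3,719.98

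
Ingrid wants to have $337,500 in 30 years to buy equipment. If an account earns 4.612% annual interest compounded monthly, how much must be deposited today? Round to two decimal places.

$84,827.31

Periodic rate = 4.612%/12 = 0.00384333; 360 periods.
P = 337,500/(1 + 0.04612/12)^360 ≈ 337,500/3.97867152109 ≈ 84,827.3094.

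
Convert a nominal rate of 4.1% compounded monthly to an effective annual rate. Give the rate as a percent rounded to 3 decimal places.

One year is 12 periods at 0.00341667 each: (1 + 0.00341667)^12 ≈ 1.041779.
EAR = 1.041779 − 1 ≈ 4.17793%.

4.178%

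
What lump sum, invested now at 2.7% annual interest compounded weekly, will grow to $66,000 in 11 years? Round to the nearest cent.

Growth factor = (1 + 0.027/52)^572 ≈ 1.3457115692.
P = 66,000/1.3457115692 ≈ 49,044.6850.

$49,044.68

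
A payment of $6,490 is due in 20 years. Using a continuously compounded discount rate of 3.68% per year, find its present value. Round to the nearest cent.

$3,108.88

P = A·e^(−rt) = 6,490·e^(−0.736).
e^(−0.736) ≈ 0.4790261932, so P ≈ 3,108.8800.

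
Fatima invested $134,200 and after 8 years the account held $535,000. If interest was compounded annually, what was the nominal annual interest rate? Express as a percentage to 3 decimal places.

18.871%

(1 + r)^8 = 535,000/134,200 = 3.98659.
1 + r = 3.98659^(1/8) ≈ 1.188708, so r ≈ 0.188708.
r ≈ 18.87079%.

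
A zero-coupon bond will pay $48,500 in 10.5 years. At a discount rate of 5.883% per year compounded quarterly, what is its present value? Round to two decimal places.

Growth factor = (1 + 0.0147075)^42 ≈ 1.8463607364.
P = 48,500/1.8463607364 ≈ 26,267.8896.

$26,267.89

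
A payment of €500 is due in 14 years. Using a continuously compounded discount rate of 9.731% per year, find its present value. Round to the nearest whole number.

P = A·e^(−rt) = 500·e^(−1.36234).
e^(−1.36234) ≈ 0.256060893, so P ≈ 128.0304.

€128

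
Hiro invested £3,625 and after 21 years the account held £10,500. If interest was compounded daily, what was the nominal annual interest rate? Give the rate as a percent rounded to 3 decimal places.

The 7665-period growth factor is 10,500/3,625 = 2.89655.
r/365 = 2.89655^(1/7665) − 1 ≈ 0.00013876, so r ≈ 365·0.00013876 = 5.06474%.

5.065%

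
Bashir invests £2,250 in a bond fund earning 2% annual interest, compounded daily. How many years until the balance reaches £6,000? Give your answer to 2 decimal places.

49.04 years

(1 + 0.0000547945)^(365t) = 6,000/2,250 = 2.6667.
365t·ln(1 + 0.0000547945) = ln(2.6667); 365t = 0.98083/5.4793e-05 ≈ 17900.6243.
t ≈ 49.0428 years.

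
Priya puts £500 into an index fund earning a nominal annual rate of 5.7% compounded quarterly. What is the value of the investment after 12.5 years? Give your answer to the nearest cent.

£1,014.43

Periodic rate = 5.7%/4 = 0.01425; periods = 4·12.5 = 50.
A = 500·(1 + 0.01425)^50 ≈ 500·2.028854109 ≈ 1,014.4271.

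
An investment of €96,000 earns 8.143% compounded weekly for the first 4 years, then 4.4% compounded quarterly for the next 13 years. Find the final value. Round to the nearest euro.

Phase 1: 96,000·(1 + 0.08143/52)^208 ≈ 132,928.7705.
Phase 2: 132,928.7705·(1 + 0.011)^52 ≈ 234,789.7204.

€234,790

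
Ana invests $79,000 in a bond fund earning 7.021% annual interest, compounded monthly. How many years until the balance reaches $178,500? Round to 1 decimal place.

11.6 years

We need (1 + 0.00585083)^(12t) = 2.2595, so 12t = ln 2.2595 / ln 1.005851 ≈ 139.7276.
t ≈ 139.7276/12 = 11.6440 years.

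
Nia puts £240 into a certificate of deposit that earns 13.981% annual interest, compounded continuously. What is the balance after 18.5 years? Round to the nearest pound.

£3,188

A = P·e^(rt) = 240·e^(0.13981·18.5) = 240·e^2.586485.
e^2.586485 ≈ 13.28299971, so A ≈ 3,187.9199.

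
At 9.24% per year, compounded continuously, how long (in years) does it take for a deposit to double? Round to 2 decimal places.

7.50 years

e^(0.0924t) = 2, so 0.0924t = ln 2 ≈ 0.69315.
t ≈ 0.69315/0.0924 ≈ 7.5016.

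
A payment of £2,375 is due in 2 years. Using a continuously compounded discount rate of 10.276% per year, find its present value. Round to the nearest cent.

£1,933.78

P = A·e^(−rt) = 2,375·e^(−0.20552).
e^(−0.20552) ≈ 0.8142238099, so P ≈ 1,933.7815.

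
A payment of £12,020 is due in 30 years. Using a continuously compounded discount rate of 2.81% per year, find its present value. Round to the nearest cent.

£5,173.62

P = A·e^(−rt) = 12,020·e^(−0.843).
e^(−0.843) ≈ 0.43041733261, so P ≈ 5,173.6163.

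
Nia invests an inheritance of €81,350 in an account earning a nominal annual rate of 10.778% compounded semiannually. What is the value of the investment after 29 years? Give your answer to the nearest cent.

Periodic rate = 10.778%/2 = 0.05389; periods = 2·29 = 58.
A = 81,350·(1 + 0.05389)^58 ≈ 81,350·20.99551114962 ≈ 1,707,984.8320.

€1,707,984.83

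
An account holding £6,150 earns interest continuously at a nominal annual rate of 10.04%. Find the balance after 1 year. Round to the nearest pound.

A = P·e^(rt) = 6,150·e^(0.1004·1) = 6,150·e^0.1004.
e^0.1004 ≈ 1.105613075, so A ≈ 6,799.5204.

£6,800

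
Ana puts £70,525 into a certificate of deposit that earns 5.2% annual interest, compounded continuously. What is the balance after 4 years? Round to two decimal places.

£86,831.31

A = P·e^(rt) = 70,525·e^(0.052·4) = 70,525·e^0.208.
e^0.208 ≈ 1.2312131695, so A ≈ 86,831.3088.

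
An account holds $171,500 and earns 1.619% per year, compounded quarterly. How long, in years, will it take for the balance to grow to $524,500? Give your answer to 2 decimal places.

(1 + 0.0040475)^(4t) = 524,500/171,500 = 3.0583.
4t·ln(1 + 0.0040475) = ln(3.0583); 4t = 1.1179/0.00403933 ≈ 276.7444.
t ≈ 69.1861 years.

69.19 years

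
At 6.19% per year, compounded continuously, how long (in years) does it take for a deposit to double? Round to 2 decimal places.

11.20 years

e^(0.0619t) = 2, so 0.0619t = ln 2 ≈ 0.69315.
t ≈ 0.69315/0.0619 ≈ 11.1979.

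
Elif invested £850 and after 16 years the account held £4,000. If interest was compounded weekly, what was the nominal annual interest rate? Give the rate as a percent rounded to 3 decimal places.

(1 + r/52)^832 = 4,000/850 = 4.70588.
1 + r/52 = 4.70588^(1/832) ≈ 1.001863, so r/52 ≈ 0.00186329.
r ≈ 52·0.00186329 = 9.68910%.

9.689%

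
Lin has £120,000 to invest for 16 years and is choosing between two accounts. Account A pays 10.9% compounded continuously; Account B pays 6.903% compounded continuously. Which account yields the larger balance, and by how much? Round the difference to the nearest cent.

Account A growth factor: e^(0.109·16) = e^1.744 ≈ 5.72017843594; balance ≈ 686,421.4123.
Account B growth factor: e^(0.06903·16) = e^1.10448 ≈ 3.01765488021; balance ≈ 362,118.5856.
Account A is larger by 324,302.8267.

Account A, by £324,302.83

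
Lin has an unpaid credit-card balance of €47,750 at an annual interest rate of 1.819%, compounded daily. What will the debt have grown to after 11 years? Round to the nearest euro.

Periodic rate = 1.819%/365 = 0.0000498356; periods = 365·11 = 4015.
A = 47,750·(1 + 0.01819/365)^4015 ≈ 47,750·1.2215065994 ≈ 58,326.9401.

€58,327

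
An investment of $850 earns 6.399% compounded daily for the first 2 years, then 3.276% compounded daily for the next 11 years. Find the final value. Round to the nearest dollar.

$1,385

Phase 1: 850·(1 + 0.06399/365)^730 ≈ 966.0399.
Phase 2: 966.0399·(1 + 0.03276/365)^4015 ≈ 1,385.1296.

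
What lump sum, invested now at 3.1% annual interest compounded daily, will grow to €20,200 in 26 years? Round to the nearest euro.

Growth factor = (1 + 0.031/365)^9490 ≈ 2.2388576868.
P = 20,200/2.2388576868 ≈ 9,022.4582.

€9,022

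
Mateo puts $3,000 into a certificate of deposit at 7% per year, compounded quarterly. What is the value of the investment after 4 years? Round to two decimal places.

$3,959.79

Periodic rate = 7%/4 = 0.0175; periods = 4·4 = 16.
A = 3,000·(1 + 0.0175)^16 ≈ 3,000·1.319929351 ≈ 3,959.7881.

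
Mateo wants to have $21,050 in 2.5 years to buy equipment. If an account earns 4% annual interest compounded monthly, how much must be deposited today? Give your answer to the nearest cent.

$19,050.00

Growth factor = (1 + 0.04/12)^30 ≈ 1.1049871465.
P = 21,050/1.1049871465 ≈ 19,049.9953.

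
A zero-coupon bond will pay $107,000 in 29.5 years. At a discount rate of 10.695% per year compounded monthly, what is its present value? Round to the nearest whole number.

Periodic rate = 10.695%/12 = 0.0089125; 354 periods.
P = 107,000/(1 + 0.0089125)^354 ≈ 107,000/23.1281017178 ≈ 4,626.4065.

$4,626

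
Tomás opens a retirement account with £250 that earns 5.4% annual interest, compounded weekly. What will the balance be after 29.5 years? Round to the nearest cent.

£1,228.60

Periodic rate = 5.4%/52 = 0.00103846; periods = 52·29.5 = 1534.
A = 250·(1 + 0.054/52)^1534 ≈ 250·4.914418511 ≈ 1,228.6046.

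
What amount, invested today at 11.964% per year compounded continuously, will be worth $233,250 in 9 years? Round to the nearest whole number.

$79,468

P = A·e^(−rt) = 233,250·e^(−1.07676).
e^(−1.07676) ≈ 0.340697599544, so P ≈ 79,467.7151.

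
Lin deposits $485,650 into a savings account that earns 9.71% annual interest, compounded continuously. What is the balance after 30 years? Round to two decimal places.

A = P·e^(rt) = 485,650·e^(0.0971·30) = 485,650·e^2.913.
e^2.913 ≈ 18.41195165098, so A ≈ 8,941,764.3193.

$8,941,764.32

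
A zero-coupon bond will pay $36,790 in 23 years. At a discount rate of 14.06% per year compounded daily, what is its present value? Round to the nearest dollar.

Periodic rate = 14.06%/365 = 0.000385205; 8395 periods.
P = 36,790/(1 + 0.1406/365)^8395 ≈ 36,790/25.360106299 ≈ 1,450.7037.

$1,451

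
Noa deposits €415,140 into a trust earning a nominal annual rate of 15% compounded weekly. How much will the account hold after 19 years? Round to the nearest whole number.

Periodic rate = 15%/52 = 0.00288462; periods = 52·19 = 988.
A = 415,140·(1 + 0.15/52)^988 ≈ 415,140·17.21700074335 ≈ 7,147,465.6886.

€7,147,466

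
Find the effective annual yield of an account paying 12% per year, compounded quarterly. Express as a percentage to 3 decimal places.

One year is 4 periods at 0.03 each: (1 + 0.03)^4 ≈ 1.125509.
EAR = 1.125509 − 1 ≈ 12.55088%.

12.551%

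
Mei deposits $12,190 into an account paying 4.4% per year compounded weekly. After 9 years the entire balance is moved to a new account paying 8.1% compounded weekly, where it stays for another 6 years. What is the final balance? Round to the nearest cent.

After 9 years at 4.4%: 12,190 × 1.4856205385 ≈ 18,109.7144.
Then 6 years at 8.1%: 18,109.7144 × 1.6251853542 ≈ 29,431.6426.

$29,431.64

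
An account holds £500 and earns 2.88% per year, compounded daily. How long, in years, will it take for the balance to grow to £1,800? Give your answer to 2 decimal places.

44.48 years

(1 + 0.0000789041)^(365t) = 1,800/500 = 3.6.
365t·ln(1 + 0.0000789041) = ln(3.6); 365t = 1.2809/7.8901e-05 ≈ 16234.6979.
t ≈ 44.4786 years.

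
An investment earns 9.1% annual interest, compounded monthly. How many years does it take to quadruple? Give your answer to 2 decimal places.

(1 + 0.00758333)^(12t) = 4.
12t = ln 4 / ln(1 + 0.00758333) ≈ 1.3863/0.00755472 ≈ 183.5003.
t ≈ 15.2917.

15.29 years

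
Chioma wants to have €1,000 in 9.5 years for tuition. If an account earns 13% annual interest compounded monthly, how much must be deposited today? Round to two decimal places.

€292.77

Periodic rate = 13%/12 = 0.0108333; 114 periods.
P = 1,000/(1 + 0.13/12)^114 ≈ 1,000/3.41561765 ≈ 292.7728.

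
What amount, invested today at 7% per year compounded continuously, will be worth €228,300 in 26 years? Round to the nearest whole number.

€36,990

P = A·e^(−rt) = 228,300·e^(−1.82).
e^(−1.82) ≈ 0.162025750934, so P ≈ 36,990.4789.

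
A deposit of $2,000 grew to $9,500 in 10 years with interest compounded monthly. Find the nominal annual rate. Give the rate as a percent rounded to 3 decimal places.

The 120-period growth factor is 9,500/2,000 = 4.75.
r/12 = 4.75^(1/120) − 1 ≈ 0.0130692, so r ≈ 12·0.0130692 = 15.68304%.

15.683%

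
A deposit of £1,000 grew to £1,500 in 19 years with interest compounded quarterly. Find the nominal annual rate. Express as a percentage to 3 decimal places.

The 76-period growth factor is 1,500/1,000 = 1.5.
r/4 = 1.5^(1/76) − 1 ≈ 0.00534932, so r ≈ 4·0.00534932 = 2.13973%.

2.140%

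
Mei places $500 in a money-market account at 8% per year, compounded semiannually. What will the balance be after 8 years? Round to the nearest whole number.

$936

Periodic rate = 8%/2 = 0.04; periods = 2·8 = 16.
A = 500·(1 + 0.04)^16 ≈ 500·1.87298125 ≈ 936.4906.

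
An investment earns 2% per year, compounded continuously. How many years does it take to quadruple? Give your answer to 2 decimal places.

e^(0.02t) = 4, so 0.02t = ln 4 ≈ 1.3863.
t ≈ 1.3863/0.02 ≈ 69.3147.

69.31 years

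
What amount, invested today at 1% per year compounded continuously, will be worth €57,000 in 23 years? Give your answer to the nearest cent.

€45,288.42

P = A·e^(−rt) = 57,000·e^(−0.23).
e^(−0.23) ≈ 0.7945336025, so P ≈ 45,288.4153.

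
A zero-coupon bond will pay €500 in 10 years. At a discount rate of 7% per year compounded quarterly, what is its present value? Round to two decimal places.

€249.80

Periodic rate = 7%/4 = 0.0175; 40 periods.
P = 500/(1 + 0.0175)^40 ≈ 500/2.00159734 ≈ 249.8005.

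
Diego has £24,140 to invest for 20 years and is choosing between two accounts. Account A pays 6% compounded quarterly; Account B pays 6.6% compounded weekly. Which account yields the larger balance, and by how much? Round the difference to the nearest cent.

Account B, by £10,853.99

A: (1 + 0.015)^80 ≈ 3.290662787, so 24,140 × 3.290662787 ≈ 79,436.5997.
B: (1 + 0.066/52)^1040 ≈ 3.7402895037, so 24,140 × 3.7402895037 ≈ 90,290.5886.
Difference ≈ 10,853.9889 in favor of B.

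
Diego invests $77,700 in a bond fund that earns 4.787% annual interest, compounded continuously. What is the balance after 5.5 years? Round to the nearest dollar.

$101,103

A = P·e^(rt) = 77,700·e^(0.04787·5.5) = 77,700·e^0.263285.
e^0.263285 ≈ 1.3011975074, so A ≈ 101,103.0463.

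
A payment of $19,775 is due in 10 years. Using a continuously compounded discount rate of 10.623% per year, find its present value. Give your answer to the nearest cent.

$6,835.42

P = A·e^(−rt) = 19,775·e^(−1.0623).
e^(−1.0623) ≈ 0.34565987764, so P ≈ 6,835.4241.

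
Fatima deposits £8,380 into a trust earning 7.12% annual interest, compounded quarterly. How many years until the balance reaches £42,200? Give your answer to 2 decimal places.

22.91 years

(1 + 0.0178)^(4t) = 42,200/8,380 = 5.0358.
4t·ln(1 + 0.0178) = ln(5.0358); 4t = 1.6166/0.0176434 ≈ 91.6246.
t ≈ 22.9061 years.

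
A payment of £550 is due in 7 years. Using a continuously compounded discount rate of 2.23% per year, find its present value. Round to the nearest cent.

P = A·e^(−rt) = 550·e^(−0.1561).
e^(−0.1561) ≈ 0.855473639, so P ≈ 470.5105.

£470.51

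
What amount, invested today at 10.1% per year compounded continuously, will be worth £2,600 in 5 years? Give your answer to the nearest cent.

£1,569.11

P = A·e^(−rt) = 2,600·e^(−0.505).
e^(−0.505) ≈ 0.6035055754, so P ≈ 1,569.1145.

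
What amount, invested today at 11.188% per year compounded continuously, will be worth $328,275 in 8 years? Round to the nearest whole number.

$134,130

P = A·e^(−rt) = 328,275·e^(−0.89504).
e^(−0.89504) ≈ 0.408591254664, so P ≈ 134,130.2941.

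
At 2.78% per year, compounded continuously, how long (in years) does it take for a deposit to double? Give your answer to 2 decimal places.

e^(0.0278t) = 2, so 0.0278t = ln 2 ≈ 0.69315.
t ≈ 0.69315/0.0278 ≈ 24.9334.

24.93 years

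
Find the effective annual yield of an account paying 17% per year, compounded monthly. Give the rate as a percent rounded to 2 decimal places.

18.39%

EAR = (1 + 17%/12)^12 − 1 = (1 + 0.0141667)^12 − 1.
(1 + 0.0141667)^12 ≈ 1.183892, so EAR ≈ 18.38917%.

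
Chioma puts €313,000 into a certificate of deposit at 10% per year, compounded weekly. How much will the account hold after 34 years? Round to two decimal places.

Periodic rate = 10%/52 = 0.00192308; periods = 52·34 = 1768.
A = 313,000·(1 + 0.1/52)^1768 ≈ 313,000·29.86642544065 ≈ 9,348,191.1629.

€9,348,191.16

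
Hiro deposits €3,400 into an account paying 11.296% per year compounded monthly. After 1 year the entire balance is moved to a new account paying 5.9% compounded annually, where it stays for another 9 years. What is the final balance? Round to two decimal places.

€6,373.40

Phase 1: 3,400·(1 + 0.11296/12)^12 ≈ 3,804.5856.
Phase 2: 3,804.5856·(1 + 0.059)^9 ≈ 6,373.3975.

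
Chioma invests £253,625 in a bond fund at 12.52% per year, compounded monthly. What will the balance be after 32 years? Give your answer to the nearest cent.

Growth factor = (1 + 0.1252/12)^384 ≈ 53.819948587442.
A ≈ 253,625 × 53.819948587442 ≈ 13,650,084.4605.

£13,650,084.46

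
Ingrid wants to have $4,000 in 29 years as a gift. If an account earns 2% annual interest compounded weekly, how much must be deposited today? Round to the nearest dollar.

$2,240

Periodic rate = 2%/52 = 0.000384615; 1508 periods.
P = 4,000/(1 + 0.02/52)^1508 ≈ 4,000/1.785839281 ≈ 2,239.8432.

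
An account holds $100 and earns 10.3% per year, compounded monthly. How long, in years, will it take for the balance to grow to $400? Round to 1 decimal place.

(1 + 0.00858333)^(12t) = 400/100 = 4.
12t·ln(1 + 0.00858333) = ln(4); 12t = 1.3863/0.00854671 ≈ 162.2022.
t ≈ 13.5168 years.

13.5 years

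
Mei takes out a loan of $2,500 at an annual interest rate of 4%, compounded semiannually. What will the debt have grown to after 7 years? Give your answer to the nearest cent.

$3,298.70

Periodic rate = 4%/2 = 0.02; periods = 2·7 = 14.
A = 2,500·(1 + 0.02)^14 ≈ 2,500·1.319478763 ≈ 3,298.6969.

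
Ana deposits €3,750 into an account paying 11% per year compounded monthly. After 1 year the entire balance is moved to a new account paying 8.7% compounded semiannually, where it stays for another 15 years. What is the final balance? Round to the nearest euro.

After 1 years at 11%: 3,750 × 1.1157188362 ≈ 4,183.9456.
Then 15 years at 8.7%: 4,183.9456 × 3.587348772 ≈ 15,009.2722.

€15,009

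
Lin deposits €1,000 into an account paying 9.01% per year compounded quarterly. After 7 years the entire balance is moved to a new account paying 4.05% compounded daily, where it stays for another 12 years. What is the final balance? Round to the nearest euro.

Phase 1: 1,000·(1 + 0.022525)^28 ≈ 1,865.8219.
Phase 2: 1,865.8219·(1 + 0.0405/365)^4380 ≈ 3,033.3714.

€3,033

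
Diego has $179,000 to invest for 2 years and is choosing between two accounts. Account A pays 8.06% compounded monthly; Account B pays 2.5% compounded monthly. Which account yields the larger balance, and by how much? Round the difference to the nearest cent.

A: (1 + 0.0806/12)^24 ≈ 1.1742868752, so 179,000 × 1.1742868752 ≈ 210,197.3507.
B: (1 + 0.025/12)^24 ≈ 1.05121642002, so 179,000 × 1.05121642002 ≈ 188,167.7392.
Difference ≈ 22,029.6115 in favor of A.

Account A, by $22,029.61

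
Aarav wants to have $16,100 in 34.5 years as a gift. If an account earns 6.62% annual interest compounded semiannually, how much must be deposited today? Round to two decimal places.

$1,702.17

Periodic rate = 6.62%/2 = 0.0331; 69 periods.
P = 16,100/(1 + 0.0331)^69 ≈ 16,100/9.4585147754 ≈ 1,702.1700.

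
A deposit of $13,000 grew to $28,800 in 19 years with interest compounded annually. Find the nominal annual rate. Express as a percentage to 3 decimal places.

4.275%

(1 + r)^19 = 28,800/13,000 = 2.21538.
1 + r = 2.21538^(1/19) ≈ 1.042753, so r ≈ 0.0427532.
r ≈ 4.27532%.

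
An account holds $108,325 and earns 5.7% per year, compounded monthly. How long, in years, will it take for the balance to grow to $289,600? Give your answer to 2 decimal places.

We need (1 + 0.00475)^(12t) = 2.6734, so 12t = ln 2.6734 / ln 1.00475 ≈ 207.5154.
t ≈ 207.5154/12 = 17.2930 years.

17.29 years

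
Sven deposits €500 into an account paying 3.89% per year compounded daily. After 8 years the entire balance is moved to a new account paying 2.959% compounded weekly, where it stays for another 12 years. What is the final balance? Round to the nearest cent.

Phase 1: 500·(1 + 0.0389/365)^2920 ≈ 682.5198.
Phase 2: 682.5198·(1 + 0.02959/52)^624 ≈ 973.3761.

€973.38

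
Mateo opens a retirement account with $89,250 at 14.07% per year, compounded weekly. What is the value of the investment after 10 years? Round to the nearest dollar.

$363,777

Periodic rate = 14.07%/52 = 0.00270577; periods = 52·10 = 520.
A = 89,250·(1 + 0.1407/52)^520 ≈ 89,250·4.07593398022 ≈ 363,777.1077.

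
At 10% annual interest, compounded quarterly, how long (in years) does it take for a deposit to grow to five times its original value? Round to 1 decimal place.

(1 + 0.025)^(4t) = 5.
4t = ln 5 / ln(1 + 0.025) ≈ 1.6094/0.0246926 ≈ 65.1789.
t ≈ 16.2947.

16.3 years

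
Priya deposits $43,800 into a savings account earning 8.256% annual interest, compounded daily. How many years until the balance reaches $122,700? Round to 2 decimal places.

(1 + 0.000226192)^(365t) = 122,700/43,800 = 2.8014.
365t·ln(1 + 0.000226192) = ln(2.8014); 365t = 1.0301/0.000226166 ≈ 4554.6528.
t ≈ 12.4785 years.

12.48 years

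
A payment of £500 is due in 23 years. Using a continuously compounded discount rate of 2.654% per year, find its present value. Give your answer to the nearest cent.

P = A·e^(−rt) = 500·e^(−0.61042).
e^(−0.61042) ≈ 0.54312271, so P ≈ 271.5614.

£271.56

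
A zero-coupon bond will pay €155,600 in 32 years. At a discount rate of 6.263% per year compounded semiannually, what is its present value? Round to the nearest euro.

Periodic rate = 6.263%/2 = 0.031315; 64 periods.
P = 155,600/(1 + 0.031315)^64 ≈ 155,600/7.19524194747 ≈ 21,625.4021.

€21,625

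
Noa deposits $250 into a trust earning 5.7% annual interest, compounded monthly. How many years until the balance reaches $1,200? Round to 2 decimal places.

27.58 years

We need (1 + 0.00475)^(12t) = 4.8, so 12t = ln 4.8 / ln 1.00475 ≈ 331.0186.
t ≈ 331.0186/12 = 27.5849 years.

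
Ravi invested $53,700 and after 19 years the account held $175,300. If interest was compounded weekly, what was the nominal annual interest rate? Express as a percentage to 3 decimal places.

The 988-period growth factor is 175,300/53,700 = 3.26443.
r/52 = 3.26443^(1/988) − 1 ≈ 0.00119817, so r ≈ 52·0.00119817 = 6.23050%.

6.230%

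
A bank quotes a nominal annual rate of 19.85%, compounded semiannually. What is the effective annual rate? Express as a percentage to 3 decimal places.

20.835%

One year is 2 periods at 0.09925 each: (1 + 0.09925)^2 ≈ 1.208351.
EAR = 1.208351 − 1 ≈ 20.83506%.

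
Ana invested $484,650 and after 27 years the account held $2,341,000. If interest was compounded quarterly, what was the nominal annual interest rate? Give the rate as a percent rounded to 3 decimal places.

The 108-period growth factor is 2,341,000/484,650 = 4.83029.
r/4 = 4.83029^(1/108) − 1 ≈ 0.0146893, so r ≈ 4·0.0146893 = 5.87572%.

5.876%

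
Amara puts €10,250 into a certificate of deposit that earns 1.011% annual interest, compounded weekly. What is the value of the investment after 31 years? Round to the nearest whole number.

Growth factor = (1 + 0.01011/52)^1612 ≈ 1.3680406544.
A ≈ 10,250 × 1.3680406544 ≈ 14,022.4167.

€14,022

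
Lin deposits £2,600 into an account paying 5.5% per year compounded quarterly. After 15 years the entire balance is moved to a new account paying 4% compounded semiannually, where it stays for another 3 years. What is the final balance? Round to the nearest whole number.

£6,644

Phase 1: 2,600·(1 + 0.01375)^60 ≈ 5,899.6382.
Phase 2: 5,899.6382·(1 + 0.02)^6 ≈ 6,643.9509.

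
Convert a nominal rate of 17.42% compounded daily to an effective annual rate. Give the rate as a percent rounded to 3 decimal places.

EAR = (1 + 17.42%/365)^365 − 1 = (1 + 0.00047726)^365 − 1.
(1 + 0.00047726)^365 ≈ 1.190244, so EAR ≈ 19.02441%.

19.024%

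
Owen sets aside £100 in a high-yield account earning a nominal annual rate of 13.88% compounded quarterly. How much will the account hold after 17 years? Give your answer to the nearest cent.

£1,017.14

Growth factor = (1 + 0.0347)^68 ≈ 10.17144226.
A ≈ 100 × 10.17144226 ≈ 1,017.1442.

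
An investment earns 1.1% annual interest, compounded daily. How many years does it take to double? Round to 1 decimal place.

63.0 years

(1 + 0.000030137)^(365t) = 2.
365t = ln 2 / ln(1 + 0.000030137) ≈ 0.69315/3.01365e-05 ≈ 23000.2303.
t ≈ 63.0143.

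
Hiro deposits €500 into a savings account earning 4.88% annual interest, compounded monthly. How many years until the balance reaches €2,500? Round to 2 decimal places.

33.05 years

(1 + 0.00406667)^(12t) = 2,500/500 = 5.
12t·ln(1 + 0.00406667) = ln(5); 12t = 1.6094/0.00405842 ≈ 396.5676.
t ≈ 33.0473 years.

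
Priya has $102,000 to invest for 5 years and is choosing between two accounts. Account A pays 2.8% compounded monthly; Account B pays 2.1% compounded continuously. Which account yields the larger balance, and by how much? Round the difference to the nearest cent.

A: (1 + 0.028/12)^60 ≈ 1.15008622784, so 102,000 × 1.15008622784 ≈ 117,308.7952.
B: e^(0.021·5) = e^0.105 ≈ 1.11071061036, so 102,000 × 1.11071061036 ≈ 113,292.4823.
Difference ≈ 4,016.3130 in favor of A.

Account A, by $4,016.31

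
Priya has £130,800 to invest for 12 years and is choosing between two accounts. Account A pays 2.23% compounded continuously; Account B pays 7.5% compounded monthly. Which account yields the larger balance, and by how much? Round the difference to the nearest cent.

Account B, by £149,883.65

Account A growth factor: e^(0.0223·12) = e^0.2676 ≈ 1.30682430573; balance ≈ 170,932.6192.
Account B growth factor: (1 + 0.00625)^144 ≈ 2.45272380484; balance ≈ 320,816.2737.
Account B is larger by 149,883.6545.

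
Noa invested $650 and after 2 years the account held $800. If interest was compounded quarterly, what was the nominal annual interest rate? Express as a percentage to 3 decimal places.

(1 + r/4)^8 = 800/650 = 1.23077.
1 + r/4 = 1.23077^(1/8) ≈ 1.026295, so r/4 ≈ 0.0262947.
r ≈ 4·0.0262947 = 10.51787%.

10.518%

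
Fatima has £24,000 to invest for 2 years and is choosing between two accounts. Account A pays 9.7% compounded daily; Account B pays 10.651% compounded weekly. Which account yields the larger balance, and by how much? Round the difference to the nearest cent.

A: (1 + 0.097/365)^730 ≈ 1.2140649918, so 24,000 × 1.2140649918 ≈ 29,137.5598.
B: (1 + 0.10651/52)^104 ≈ 1.2371398419, so 24,000 × 1.2371398419 ≈ 29,691.3562.
Difference ≈ 553.7964 in favor of B.

Account B, by £553.80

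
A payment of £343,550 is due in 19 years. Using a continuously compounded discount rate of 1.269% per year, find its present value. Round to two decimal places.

P = A·e^(−rt) = 343,550·e^(−0.24111).
e^(−0.24111) ≈ 0.785755188564, so P ≈ 269,946.1950.

£269,946.20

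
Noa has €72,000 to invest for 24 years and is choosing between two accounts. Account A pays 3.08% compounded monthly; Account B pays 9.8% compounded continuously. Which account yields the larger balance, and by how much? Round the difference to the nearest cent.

Account B, by €605,828.50

A: (1 + 0.0308/12)^288 ≈ 2.09227707008, so 72,000 × 2.09227707008 ≈ 150,643.9490.
B: e^(0.098·24) = e^2.352 ≈ 10.5065618493, so 72,000 × 10.5065618493 ≈ 756,472.4531.
Difference ≈ 605,828.5041 in favor of B.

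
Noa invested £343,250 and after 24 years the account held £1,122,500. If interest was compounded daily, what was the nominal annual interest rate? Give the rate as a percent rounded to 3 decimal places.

4.937%

(1 + r/365)^8760 = 1,122,500/343,250 = 3.27021.
1 + r/365 = 3.27021^(1/8760) ≈ 1.000135, so r/365 ≈ 0.000135267.
r ≈ 365·0.000135267 = 4.93723%.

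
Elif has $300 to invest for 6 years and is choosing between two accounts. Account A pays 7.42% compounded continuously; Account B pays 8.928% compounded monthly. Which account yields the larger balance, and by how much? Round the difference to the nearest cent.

Account B, by $43.33

Account A growth factor: e^(0.0742·6) = e^0.4452 ≈ 1.56080233; balance ≈ 468.2407.
Account B growth factor: (1 + 0.00744)^72 ≈ 1.70522506; balance ≈ 511.5675.
Account B is larger by 43.3268.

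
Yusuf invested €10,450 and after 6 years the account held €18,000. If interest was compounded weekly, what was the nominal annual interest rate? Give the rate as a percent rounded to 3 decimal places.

(1 + r/52)^312 = 18,000/10,450 = 1.72249.
1 + r/52 = 1.72249^(1/312) ≈ 1.001744, so r/52 ≈ 0.00174437.
r ≈ 52·0.00174437 = 9.07073%.

9.071%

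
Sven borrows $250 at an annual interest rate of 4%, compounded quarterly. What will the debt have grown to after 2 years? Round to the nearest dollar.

$271

Periodic rate = 4%/4 = 0.01; periods = 4·2 = 8.
A = 250·(1 + 0.01)^8 ≈ 250·1.08285671 ≈ 270.7142.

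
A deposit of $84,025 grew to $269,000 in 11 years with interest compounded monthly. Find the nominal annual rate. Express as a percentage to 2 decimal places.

(1 + r/12)^132 = 269,000/84,025 = 3.20143.
1 + r/12 = 3.20143^(1/132) ≈ 1.008854, so r/12 ≈ 0.0088541.
r ≈ 12·0.0088541 = 10.62492%.

10.62%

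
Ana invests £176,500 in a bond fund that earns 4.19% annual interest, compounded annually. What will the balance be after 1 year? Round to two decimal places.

Growth factor = (1 + 0.0419)^1 ≈ 1.0419.
A ≈ 176,500 × 1.0419 ≈ 183,895.3500.

£183,895.35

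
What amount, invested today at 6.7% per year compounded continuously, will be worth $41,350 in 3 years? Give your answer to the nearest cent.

$33,820.68

P = A·e^(−rt) = 41,350·e^(−0.201).
e^(−0.201) ≈ 0.81791243155, so P ≈ 33,820.6790.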